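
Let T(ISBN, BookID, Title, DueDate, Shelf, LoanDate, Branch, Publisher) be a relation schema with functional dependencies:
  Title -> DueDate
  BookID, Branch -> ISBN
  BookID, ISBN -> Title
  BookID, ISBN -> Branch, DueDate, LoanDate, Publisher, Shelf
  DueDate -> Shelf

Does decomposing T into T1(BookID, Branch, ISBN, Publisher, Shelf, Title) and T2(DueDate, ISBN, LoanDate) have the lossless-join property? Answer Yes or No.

No

T1 ∩ T2 = {ISBN}; its closure under F is {ISBN}.
Neither T1 nor T2 is contained in that closure, so the decomposition is lossy.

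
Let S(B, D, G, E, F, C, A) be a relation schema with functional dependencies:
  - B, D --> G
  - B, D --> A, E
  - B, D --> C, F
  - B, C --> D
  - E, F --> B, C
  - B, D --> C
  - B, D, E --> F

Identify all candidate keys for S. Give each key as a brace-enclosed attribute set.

{B, C} is a candidate key since {B, C}⁺ = {A, B, C, D, E, F, G} covers every attribute.
{B, D} is a candidate key since {B, D}⁺ = {A, B, C, D, E, F, G} covers every attribute.
{E, F} is a candidate key since {E, F}⁺ = {A, B, C, D, E, F, G} covers every attribute.
These are minimal and exhaustive — every other superkey contains one of them.

{B, C}, {B, D}, {E, F}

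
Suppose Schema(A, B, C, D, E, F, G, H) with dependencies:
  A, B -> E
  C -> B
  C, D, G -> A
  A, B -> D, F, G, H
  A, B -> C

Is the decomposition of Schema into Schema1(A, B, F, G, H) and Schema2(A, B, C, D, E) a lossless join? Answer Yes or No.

The shared attributes are {A, B} and {A, B}⁺ = {A, B, C, D, E, F, G, H}.
This includes all of Schema1, so the common attributes are a superkey of Schema1 — the join is lossless.

Yes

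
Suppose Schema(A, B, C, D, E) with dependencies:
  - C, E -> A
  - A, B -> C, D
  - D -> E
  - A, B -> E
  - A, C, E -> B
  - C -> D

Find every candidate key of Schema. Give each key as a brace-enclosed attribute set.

{A, B}, {C}

Closure of {C} is {A, B, C, D, E}, the whole schema; {C} is a candidate key.
Closure of {A, B} is {A, B, C, D, E}, the whole schema; {A, B} is a candidate key.
Any other superkey properly contains one of these, so there are no further candidate keys.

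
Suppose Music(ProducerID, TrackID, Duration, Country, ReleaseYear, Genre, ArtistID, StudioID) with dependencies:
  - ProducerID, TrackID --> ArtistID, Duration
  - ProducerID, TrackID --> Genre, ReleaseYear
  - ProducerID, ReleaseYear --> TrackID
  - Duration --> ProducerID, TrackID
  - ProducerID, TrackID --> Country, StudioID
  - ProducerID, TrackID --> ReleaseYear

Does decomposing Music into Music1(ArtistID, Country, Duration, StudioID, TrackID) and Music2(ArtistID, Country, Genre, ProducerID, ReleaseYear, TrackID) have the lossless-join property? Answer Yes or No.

Music1 ∩ Music2 = {ArtistID, Country, TrackID}; its closure under F is {ArtistID, Country, TrackID}.
Music1 ⊄ {ArtistID, Country, TrackID} and Music2 ⊄ {ArtistID, Country, TrackID}, so the split is lossy.

No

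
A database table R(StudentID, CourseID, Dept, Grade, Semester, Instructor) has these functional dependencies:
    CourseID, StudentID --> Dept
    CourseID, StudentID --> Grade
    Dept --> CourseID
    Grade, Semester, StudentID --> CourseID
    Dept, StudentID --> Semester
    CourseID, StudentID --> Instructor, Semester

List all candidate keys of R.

{StudentID} never appears on the right of any FD, so every key must include it.
{CourseID, StudentID}⁺ = {CourseID, Dept, Grade, Instructor, Semester, StudentID}, which is every attribute, so {CourseID, StudentID} is a candidate key.
{Dept, StudentID}⁺ = {CourseID, Dept, Grade, Instructor, Semester, StudentID}, which is every attribute, so {Dept, StudentID} is a candidate key.
{Grade, Semester, StudentID}⁺ = {CourseID, Dept, Grade, Instructor, Semester, StudentID}, which is every attribute, so {Grade, Semester, StudentID} is a candidate key.
Any other superkey properly contains one of these, so there are no further candidate keys.

{CourseID, StudentID}, {Dept, StudentID}, {Grade, Semester, StudentID}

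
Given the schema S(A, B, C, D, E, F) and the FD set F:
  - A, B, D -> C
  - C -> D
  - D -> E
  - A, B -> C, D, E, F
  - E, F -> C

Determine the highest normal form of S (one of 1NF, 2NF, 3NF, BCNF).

Candidate key: {A, B}. Prime attributes: {A, B}.
For C -> D we have {C}⁺ = {C, D, E}; {C} is not a superkey, so BCNF fails.
Because {D} is non-prime and the left side of C -> D is not a superkey, the relation is not in 3NF.
No non-prime attribute depends on a proper subset of any candidate key, so 2NF holds.

2NF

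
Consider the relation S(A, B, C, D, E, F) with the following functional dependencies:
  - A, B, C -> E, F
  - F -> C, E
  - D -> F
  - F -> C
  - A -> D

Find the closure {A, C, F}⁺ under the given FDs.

{A, C, D, E, F}

Start with {A, C, F}.
F -> C, E applies; add {E} → now {A, C, E, F}.
A -> D applies; add {D} → now {A, C, D, E, F}.
No further FD applies.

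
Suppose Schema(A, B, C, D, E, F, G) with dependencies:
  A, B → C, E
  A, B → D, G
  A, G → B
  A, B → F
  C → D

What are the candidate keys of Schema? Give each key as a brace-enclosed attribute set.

{A} never appears on the right of any FD, so every key must include it.
{A, B}⁺ = {A, B, C, D, E, F, G}, which is every attribute, so {A, B} is a candidate key.
{A, G}⁺ = {A, B, C, D, E, F, G}, which is every attribute, so {A, G} is a candidate key.
Any other superkey properly contains one of these, so there are no further candidate keys.

{A, B}, {A, G}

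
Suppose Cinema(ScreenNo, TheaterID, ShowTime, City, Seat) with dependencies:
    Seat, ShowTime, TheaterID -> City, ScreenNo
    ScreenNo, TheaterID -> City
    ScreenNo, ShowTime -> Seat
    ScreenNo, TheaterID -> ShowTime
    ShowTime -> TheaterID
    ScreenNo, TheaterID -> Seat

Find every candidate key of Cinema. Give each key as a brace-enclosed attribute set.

{ScreenNo, ShowTime}, {ScreenNo, TheaterID}, {Seat, ShowTime}

{ScreenNo, ShowTime}⁺ = {City, ScreenNo, Seat, ShowTime, TheaterID}, which is every attribute, so {ScreenNo, ShowTime} is a candidate key.
{ScreenNo, TheaterID}⁺ = {City, ScreenNo, Seat, ShowTime, TheaterID}, which is every attribute, so {ScreenNo, TheaterID} is a candidate key.
{Seat, ShowTime}⁺ = {City, ScreenNo, Seat, ShowTime, TheaterID}, which is every attribute, so {Seat, ShowTime} is a candidate key.
No proper subset of any of these is a key, and no other minimal superkey exists.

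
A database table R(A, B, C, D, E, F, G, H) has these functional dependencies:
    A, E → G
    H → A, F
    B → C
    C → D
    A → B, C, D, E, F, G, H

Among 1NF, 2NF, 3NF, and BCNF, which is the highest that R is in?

2NF

Candidate keys: {A}, {H}. Prime attributes: {A, H}.
For B → C we have {B}⁺ = {B, C, D}; {B} is not a superkey, so BCNF fails.
B → C determines the non-prime attribute {C} from a non-superkey — 3NF is violated.
With only single-attribute keys there can be no partial dependency, so 2NF holds.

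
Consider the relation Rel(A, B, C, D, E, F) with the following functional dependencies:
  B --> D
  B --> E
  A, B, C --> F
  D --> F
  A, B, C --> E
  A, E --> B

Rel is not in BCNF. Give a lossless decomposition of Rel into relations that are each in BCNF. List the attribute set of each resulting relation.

Candidate keys of the original relation: {A, B, C}, {A, C, E}.
In {A, B, C, D, E, F}, {B} is not a superkey ({B}⁺ restricted to this set is {B, D, E, F}), so split on B --> D, E, F into {B, D, E, F} and {A, B, C}.
In {B, D, E, F}, {D} is not a superkey ({D}⁺ restricted to this set is {D, F}), so split on D --> F into {D, F} and {B, D, E}.
{D, F} is in BCNF.
{B, D, E} is in BCNF.
{A, B, C} is in BCNF.

{A, B, C}; {B, D, E}; {D, F}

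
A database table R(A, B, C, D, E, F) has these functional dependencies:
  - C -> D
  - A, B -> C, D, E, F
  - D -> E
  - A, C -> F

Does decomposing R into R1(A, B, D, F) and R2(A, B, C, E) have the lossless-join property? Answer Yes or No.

Yes

Common attributes: {A, B}; their closure is {A, B, C, D, E, F}.
Since R1 ⊆ {A, B, C, D, E, F}, the intersection is a superkey of R1; the decomposition is lossless.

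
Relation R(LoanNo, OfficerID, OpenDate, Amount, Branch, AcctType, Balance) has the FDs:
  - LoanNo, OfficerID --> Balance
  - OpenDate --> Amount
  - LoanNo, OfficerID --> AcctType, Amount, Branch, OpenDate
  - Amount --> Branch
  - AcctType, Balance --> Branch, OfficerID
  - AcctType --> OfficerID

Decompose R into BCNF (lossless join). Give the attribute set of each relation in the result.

{AcctType, Balance, LoanNo, OpenDate}; {AcctType, OfficerID}; {Amount, Branch}; {Amount, OpenDate}

Candidate keys of the original relation: {AcctType, LoanNo}, {LoanNo, OfficerID}.
Within {AcctType, Amount, Balance, Branch, LoanNo, OfficerID, OpenDate}: {OpenDate}⁺ ∩ {AcctType, Amount, Balance, Branch, LoanNo, OfficerID, OpenDate} = {Amount, Branch, OpenDate}, not the whole set, so OpenDate --> Amount, Branch violates BCNF; decompose into {Amount, Branch, OpenDate} and {AcctType, Balance, LoanNo, OfficerID, OpenDate}.
Within {Amount, Branch, OpenDate}: {Amount}⁺ ∩ {Amount, Branch, OpenDate} = {Amount, Branch}, not the whole set, so Amount --> Branch violates BCNF; decompose into {Amount, Branch} and {Amount, OpenDate}.
{Amount, Branch}: every determinant is a superkey — BCNF.
{Amount, OpenDate}: every determinant is a superkey — BCNF.
Within {AcctType, Balance, LoanNo, OfficerID, OpenDate}: {AcctType, Balance}⁺ ∩ {AcctType, Balance, LoanNo, OfficerID, OpenDate} = {AcctType, Balance, OfficerID}, not the whole set, so AcctType, Balance --> OfficerID violates BCNF; decompose into {AcctType, Balance, OfficerID} and {AcctType, Balance, LoanNo, OpenDate}.
Within {AcctType, Balance, OfficerID}: {AcctType}⁺ ∩ {AcctType, Balance, OfficerID} = {AcctType, OfficerID}, not the whole set, so AcctType --> OfficerID violates BCNF; decompose into {AcctType, OfficerID} and {AcctType, Balance}.
{AcctType, OfficerID}: every determinant is a superkey — BCNF.
{AcctType, Balance}: every determinant is a superkey — BCNF.
{AcctType, Balance, LoanNo, OpenDate}: every determinant is a superkey — BCNF.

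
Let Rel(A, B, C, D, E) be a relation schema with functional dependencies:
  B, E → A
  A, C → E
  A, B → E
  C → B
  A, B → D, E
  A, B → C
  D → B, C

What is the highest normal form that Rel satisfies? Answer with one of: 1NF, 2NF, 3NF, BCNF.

Candidate keys: {A, B}, {A, C}, {A, D}, {B, E}, {C, E}, {D, E}. Prime attributes: {A, B, C, D, E}.
C → B breaks BCNF: {C}⁺ = {B, C}, so {C} is not a superkey.
Its right-hand attributes {B} are all prime, as are those of every other non-superkey FD — the relation is in 3NF.

3NF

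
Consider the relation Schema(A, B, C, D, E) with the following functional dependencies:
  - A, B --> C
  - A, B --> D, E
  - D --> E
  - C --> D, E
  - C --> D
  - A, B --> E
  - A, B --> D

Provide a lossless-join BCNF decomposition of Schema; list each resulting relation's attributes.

{A, B, C}; {C, D}; {D, E}

Candidate key of the original relation: {A, B}.
In {A, B, C, D, E}, {D} is not a superkey ({D}⁺ restricted to this set is {D, E}), so split on D --> E into {D, E} and {A, B, C, D}.
{D, E}: every determinant is a superkey — BCNF.
In {A, B, C, D}, {C} is not a superkey ({C}⁺ restricted to this set is {C, D}), so split on C --> D into {C, D} and {A, B, C}.
{C, D}: every determinant is a superkey — BCNF.
{A, B, C}: every determinant is a superkey — BCNF.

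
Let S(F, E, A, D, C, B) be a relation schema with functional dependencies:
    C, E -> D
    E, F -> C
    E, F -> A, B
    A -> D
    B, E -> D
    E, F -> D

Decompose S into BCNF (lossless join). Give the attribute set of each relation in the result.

{A, B, C, E, F}; {C, D, E}

Candidate key of the original relation: {E, F}.
Within {A, B, C, D, E, F}: {C, E}⁺ ∩ {A, B, C, D, E, F} = {C, D, E}, not the whole set, so C, E -> D violates BCNF; decompose into {C, D, E} and {A, B, C, E, F}.
{C, D, E}: every determinant is a superkey — BCNF.
{A, B, C, E, F}: every determinant is a superkey — BCNF.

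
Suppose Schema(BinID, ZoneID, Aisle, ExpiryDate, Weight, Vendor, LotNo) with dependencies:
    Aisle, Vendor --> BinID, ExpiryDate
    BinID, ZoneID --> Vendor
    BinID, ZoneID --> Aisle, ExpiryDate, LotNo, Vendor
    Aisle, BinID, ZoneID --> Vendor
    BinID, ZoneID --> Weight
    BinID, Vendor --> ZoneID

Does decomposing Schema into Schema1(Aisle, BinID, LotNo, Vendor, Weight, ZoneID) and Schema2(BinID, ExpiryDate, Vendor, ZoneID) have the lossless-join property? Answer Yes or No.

The shared attributes are {BinID, Vendor, ZoneID} and {BinID, Vendor, ZoneID}⁺ = {Aisle, BinID, ExpiryDate, LotNo, Vendor, Weight, ZoneID}.
Schema1 is contained in that closure, so Schema1 ∩ Schema2 --> Schema1 holds and the join is lossless.

Yes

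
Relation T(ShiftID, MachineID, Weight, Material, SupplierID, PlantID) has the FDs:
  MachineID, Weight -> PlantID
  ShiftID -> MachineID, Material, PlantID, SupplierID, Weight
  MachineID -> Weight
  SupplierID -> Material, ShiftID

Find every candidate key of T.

{ShiftID} is a candidate key since {ShiftID}⁺ = {MachineID, Material, PlantID, ShiftID, SupplierID, Weight} covers every attribute.
{SupplierID} is a candidate key since {SupplierID}⁺ = {MachineID, Material, PlantID, ShiftID, SupplierID, Weight} covers every attribute.
Any other superkey properly contains one of these, so there are no further candidate keys.

{ShiftID}, {SupplierID}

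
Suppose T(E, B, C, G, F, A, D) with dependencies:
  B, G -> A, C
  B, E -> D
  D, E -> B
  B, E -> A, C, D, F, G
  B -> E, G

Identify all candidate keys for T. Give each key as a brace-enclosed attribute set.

{B}, {D, E}

{B} is a candidate key since {B}⁺ = {A, B, C, D, E, F, G} covers every attribute.
{D, E} is a candidate key since {D, E}⁺ = {A, B, C, D, E, F, G} covers every attribute.
These are minimal and exhaustive — every other superkey contains one of them.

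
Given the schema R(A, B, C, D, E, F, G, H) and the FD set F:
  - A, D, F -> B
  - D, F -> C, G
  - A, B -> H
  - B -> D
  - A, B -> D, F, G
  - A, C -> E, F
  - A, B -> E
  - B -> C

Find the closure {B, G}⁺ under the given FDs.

Start with {B, G}.
B -> D applies; add {D} → now {B, D, G}.
B -> C applies; add {C} → now {B, C, D, G}.
No further FD applies.

{B, C, D, G}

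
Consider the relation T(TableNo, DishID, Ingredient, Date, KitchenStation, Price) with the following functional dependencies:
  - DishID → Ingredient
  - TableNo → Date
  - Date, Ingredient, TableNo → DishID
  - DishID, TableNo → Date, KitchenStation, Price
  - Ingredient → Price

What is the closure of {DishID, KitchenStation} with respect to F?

Start with {DishID, KitchenStation}.
DishID → Ingredient applies; add {Ingredient} → now {DishID, Ingredient, KitchenStation}.
Ingredient → Price applies; add {Price} → now {DishID, Ingredient, KitchenStation, Price}.
No further FD applies.

{DishID, Ingredient, KitchenStation, Price}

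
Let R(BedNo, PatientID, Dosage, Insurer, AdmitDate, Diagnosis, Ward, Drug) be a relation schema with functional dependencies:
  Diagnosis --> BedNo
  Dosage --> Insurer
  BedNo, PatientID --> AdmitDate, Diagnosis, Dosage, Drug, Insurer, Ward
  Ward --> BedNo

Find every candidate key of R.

{BedNo, PatientID}, {Diagnosis, PatientID}, {PatientID, Ward}

No FD produces {PatientID}, so it must be in every candidate key.
{BedNo, PatientID} is a candidate key since {BedNo, PatientID}⁺ = {AdmitDate, BedNo, Diagnosis, Dosage, Drug, Insurer, PatientID, Ward} covers every attribute.
{Diagnosis, PatientID} is a candidate key since {Diagnosis, PatientID}⁺ = {AdmitDate, BedNo, Diagnosis, Dosage, Drug, Insurer, PatientID, Ward} covers every attribute.
{PatientID, Ward} is a candidate key since {PatientID, Ward}⁺ = {AdmitDate, BedNo, Diagnosis, Dosage, Drug, Insurer, PatientID, Ward} covers every attribute.
Any other superkey properly contains one of these, so there are no further candidate keys.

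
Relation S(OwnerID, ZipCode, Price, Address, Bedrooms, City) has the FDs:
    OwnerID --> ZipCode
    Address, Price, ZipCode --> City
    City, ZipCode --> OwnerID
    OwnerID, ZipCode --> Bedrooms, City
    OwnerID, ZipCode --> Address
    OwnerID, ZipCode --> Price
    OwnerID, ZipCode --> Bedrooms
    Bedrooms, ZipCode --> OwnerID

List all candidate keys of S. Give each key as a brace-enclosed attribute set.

{Address, Price, ZipCode}, {Bedrooms, ZipCode}, {City, ZipCode}, {OwnerID}

Closure of {OwnerID} is {Address, Bedrooms, City, OwnerID, Price, ZipCode}, the whole schema; {OwnerID} is a candidate key.
Closure of {Bedrooms, ZipCode} is {Address, Bedrooms, City, OwnerID, Price, ZipCode}, the whole schema; {Bedrooms, ZipCode} is a candidate key.
Closure of {City, ZipCode} is {Address, Bedrooms, City, OwnerID, Price, ZipCode}, the whole schema; {City, ZipCode} is a candidate key.
Closure of {Address, Price, ZipCode} is {Address, Bedrooms, City, OwnerID, Price, ZipCode}, the whole schema; {Address, Price, ZipCode} is a candidate key.
No proper subset of any of these is a key, and no other minimal superkey exists.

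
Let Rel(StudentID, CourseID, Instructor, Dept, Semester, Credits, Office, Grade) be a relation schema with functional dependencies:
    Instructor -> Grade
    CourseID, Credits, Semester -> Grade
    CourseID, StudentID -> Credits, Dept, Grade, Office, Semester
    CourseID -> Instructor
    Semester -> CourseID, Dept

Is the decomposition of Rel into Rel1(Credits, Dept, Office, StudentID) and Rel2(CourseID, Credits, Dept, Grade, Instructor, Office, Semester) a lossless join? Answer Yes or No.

No

Rel1 ∩ Rel2 = {Credits, Dept, Office}; its closure under F is {Credits, Dept, Office}.
Neither Rel1 nor Rel2 is contained in that closure, so the decomposition is lossy.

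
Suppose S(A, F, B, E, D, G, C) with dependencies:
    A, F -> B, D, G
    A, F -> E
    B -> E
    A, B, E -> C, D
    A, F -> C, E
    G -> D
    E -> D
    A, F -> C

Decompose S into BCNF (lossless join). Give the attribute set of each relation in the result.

Candidate key of the original relation: {A, F}.
Within {A, B, C, D, E, F, G}: {B}⁺ ∩ {A, B, C, D, E, F, G} = {B, D, E}, not the whole set, so B -> D, E violates BCNF; decompose into {B, D, E} and {A, B, C, F, G}.
Within {B, D, E}: {E}⁺ ∩ {B, D, E} = {D, E}, not the whole set, so E -> D violates BCNF; decompose into {D, E} and {B, E}.
{D, E} has no BCNF violation.
{B, E} has no BCNF violation.
Within {A, B, C, F, G}: {A, B}⁺ ∩ {A, B, C, F, G} = {A, B, C}, not the whole set, so A, B -> C violates BCNF; decompose into {A, B, C} and {A, B, F, G}.
{A, B, C} has no BCNF violation.
{A, B, F, G} has no BCNF violation.

{A, B, C}; {A, B, F, G}; {B, E}; {D, E}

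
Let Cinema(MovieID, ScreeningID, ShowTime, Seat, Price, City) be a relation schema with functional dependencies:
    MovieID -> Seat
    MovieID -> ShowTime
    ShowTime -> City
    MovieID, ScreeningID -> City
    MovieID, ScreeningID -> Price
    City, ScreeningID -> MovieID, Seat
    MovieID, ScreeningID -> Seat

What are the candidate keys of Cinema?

{City, ScreeningID}, {MovieID, ScreeningID}, {ScreeningID, ShowTime}

{ScreeningID} never appears on the right of any FD, so every key must include it.
{City, ScreeningID}⁺ = {City, MovieID, Price, ScreeningID, Seat, ShowTime} — all of the relation — so {City, ScreeningID} is a candidate key.
{MovieID, ScreeningID}⁺ = {City, MovieID, Price, ScreeningID, Seat, ShowTime} — all of the relation — so {MovieID, ScreeningID} is a candidate key.
{ScreeningID, ShowTime}⁺ = {City, MovieID, Price, ScreeningID, Seat, ShowTime} — all of the relation — so {ScreeningID, ShowTime} is a candidate key.
Any other superkey properly contains one of these, so there are no further candidate keys.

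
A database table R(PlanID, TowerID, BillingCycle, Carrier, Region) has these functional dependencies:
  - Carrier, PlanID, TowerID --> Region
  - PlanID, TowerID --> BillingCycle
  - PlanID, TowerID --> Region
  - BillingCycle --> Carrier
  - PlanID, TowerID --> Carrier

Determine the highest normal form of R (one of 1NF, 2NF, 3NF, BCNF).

2NF

Candidate key: {PlanID, TowerID}. Prime attributes: {PlanID, TowerID}.
BillingCycle --> Carrier breaks BCNF: {BillingCycle}⁺ = {BillingCycle, Carrier}, so {BillingCycle} is not a superkey.
BillingCycle --> Carrier has non-prime {Carrier} on the right and a non-superkey on the left, so 3NF fails.
No non-prime attribute depends on a proper subset of any candidate key, so 2NF holds.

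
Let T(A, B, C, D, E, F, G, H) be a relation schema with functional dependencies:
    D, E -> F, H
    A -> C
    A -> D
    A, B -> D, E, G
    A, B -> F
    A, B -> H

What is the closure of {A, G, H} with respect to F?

{A, C, D, G, H}

Start with {A, G, H}.
A -> C applies; add {C} → now {A, C, G, H}.
A -> D applies; add {D} → now {A, C, D, G, H}.
No further FD applies.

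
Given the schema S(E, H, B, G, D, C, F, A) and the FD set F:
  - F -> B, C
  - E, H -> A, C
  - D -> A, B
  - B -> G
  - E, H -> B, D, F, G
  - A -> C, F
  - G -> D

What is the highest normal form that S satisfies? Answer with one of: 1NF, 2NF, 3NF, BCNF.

Candidate key: {E, H}. Prime attributes: {E, H}.
F -> B, C breaks BCNF: {F}⁺ = {A, B, C, D, F, G}, so {F} is not a superkey.
Because {B, C} are non-prime and the left side of F -> B, C is not a superkey, the relation is not in 3NF.
No proper subset of a key has a non-prime attribute in its closure, so there is no partial dependency; 2NF holds.

2NF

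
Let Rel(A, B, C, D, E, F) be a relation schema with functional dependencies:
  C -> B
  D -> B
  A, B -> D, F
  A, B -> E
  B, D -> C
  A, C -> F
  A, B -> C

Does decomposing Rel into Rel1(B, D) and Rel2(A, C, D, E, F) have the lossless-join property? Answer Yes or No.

Yes

Common attributes: {D}; their closure is {B, C, D}.
Rel1 is contained in that closure, so Rel1 ∩ Rel2 -> Rel1 holds and the join is lossless.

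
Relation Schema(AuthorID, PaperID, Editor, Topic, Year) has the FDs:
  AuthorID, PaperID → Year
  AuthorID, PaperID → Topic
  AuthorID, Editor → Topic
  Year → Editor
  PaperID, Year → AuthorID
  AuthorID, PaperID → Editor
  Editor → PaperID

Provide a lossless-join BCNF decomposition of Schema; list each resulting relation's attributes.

{AuthorID, Editor, Topic, Year}; {Editor, PaperID}

Candidate keys of the original relation: {AuthorID, Editor}, {AuthorID, PaperID}, {Year}.
In {AuthorID, Editor, PaperID, Topic, Year}, {Editor} is not a superkey ({Editor}⁺ restricted to this set is {Editor, PaperID}), so split on Editor → PaperID into {Editor, PaperID} and {AuthorID, Editor, Topic, Year}.
{Editor, PaperID} is in BCNF.
{AuthorID, Editor, Topic, Year} is in BCNF.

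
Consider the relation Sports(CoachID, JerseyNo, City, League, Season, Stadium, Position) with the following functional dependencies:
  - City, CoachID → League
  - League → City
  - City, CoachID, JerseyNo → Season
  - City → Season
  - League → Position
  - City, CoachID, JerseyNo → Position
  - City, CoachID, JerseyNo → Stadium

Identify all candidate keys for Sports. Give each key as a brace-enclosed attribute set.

{City, CoachID, JerseyNo}, {CoachID, JerseyNo, League}

No FD produces {CoachID, JerseyNo}, so they must be in every candidate key.
{City, CoachID, JerseyNo}⁺ = {City, CoachID, JerseyNo, League, Position, Season, Stadium} — all of the relation — so {City, CoachID, JerseyNo} is a candidate key.
{CoachID, JerseyNo, League}⁺ = {City, CoachID, JerseyNo, League, Position, Season, Stadium} — all of the relation — so {CoachID, JerseyNo, League} is a candidate key.
Any other superkey properly contains one of these, so there are no further candidate keys.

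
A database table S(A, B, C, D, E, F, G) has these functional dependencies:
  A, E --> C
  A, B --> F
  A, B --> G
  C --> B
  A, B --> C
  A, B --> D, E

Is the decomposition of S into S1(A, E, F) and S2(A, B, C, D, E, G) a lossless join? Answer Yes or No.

S1 ∩ S2 = {A, E}; its closure under F is {A, B, C, D, E, F, G}.
This includes all of S1, so the common attributes are a superkey of S1 — the join is lossless.

Yes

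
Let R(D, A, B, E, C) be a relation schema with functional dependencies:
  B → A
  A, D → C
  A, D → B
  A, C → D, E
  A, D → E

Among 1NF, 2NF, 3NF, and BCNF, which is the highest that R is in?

Candidate keys: {A, C}, {A, D}, {B, C}, {B, D}. Prime attributes: {A, B, C, D}.
For B → A we have {B}⁺ = {A, B}; {B} is not a superkey, so BCNF fails.
Its right-hand attributes {A} are all prime, as are those of every other non-superkey FD — the relation is in 3NF.

3NF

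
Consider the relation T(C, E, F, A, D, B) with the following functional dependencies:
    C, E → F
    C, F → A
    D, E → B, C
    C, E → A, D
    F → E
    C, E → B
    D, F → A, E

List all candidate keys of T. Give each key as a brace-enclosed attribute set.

{C, E} is a candidate key since {C, E}⁺ = {A, B, C, D, E, F} covers every attribute.
{C, F} is a candidate key since {C, F}⁺ = {A, B, C, D, E, F} covers every attribute.
{D, E} is a candidate key since {D, E}⁺ = {A, B, C, D, E, F} covers every attribute.
{D, F} is a candidate key since {D, F}⁺ = {A, B, C, D, E, F} covers every attribute.
These are minimal and exhaustive — every other superkey contains one of them.

{C, E}, {C, F}, {D, E}, {D, F}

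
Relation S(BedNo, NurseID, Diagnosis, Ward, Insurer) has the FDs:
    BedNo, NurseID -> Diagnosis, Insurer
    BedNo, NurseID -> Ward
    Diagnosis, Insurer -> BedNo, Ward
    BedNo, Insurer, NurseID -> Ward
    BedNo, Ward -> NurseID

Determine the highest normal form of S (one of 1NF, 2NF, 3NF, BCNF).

BCNF

Candidate keys: {BedNo, NurseID}, {BedNo, Ward}, {Diagnosis, Insurer}. Prime attributes: {BedNo, Diagnosis, Insurer, NurseID, Ward}.
Every FD has a superkey on the left, so the relation is in BCNF.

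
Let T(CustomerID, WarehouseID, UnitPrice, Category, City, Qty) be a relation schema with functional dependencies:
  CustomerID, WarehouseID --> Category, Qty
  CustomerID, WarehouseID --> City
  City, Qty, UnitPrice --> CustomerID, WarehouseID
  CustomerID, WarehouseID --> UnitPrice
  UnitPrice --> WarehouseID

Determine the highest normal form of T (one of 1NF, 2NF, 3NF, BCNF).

Candidate keys: {City, Qty, UnitPrice}, {CustomerID, UnitPrice}, {CustomerID, WarehouseID}. Prime attributes: {City, CustomerID, Qty, UnitPrice, WarehouseID}.
UnitPrice --> WarehouseID: {UnitPrice}⁺ = {UnitPrice, WarehouseID}, which is not all of the attributes, so the left side is not a superkey — BCNF is violated.
Its right-hand attributes {WarehouseID} are all prime, as are those of every other non-superkey FD — the relation is in 3NF.

3NF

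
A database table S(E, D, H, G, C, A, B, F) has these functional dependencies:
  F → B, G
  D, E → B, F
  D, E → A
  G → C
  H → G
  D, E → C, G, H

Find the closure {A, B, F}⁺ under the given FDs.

{A, B, C, F, G}

Start with {A, B, F}.
F → B, G applies; add {G} → now {A, B, F, G}.
G → C applies; add {C} → now {A, B, C, F, G}.
No further FD applies.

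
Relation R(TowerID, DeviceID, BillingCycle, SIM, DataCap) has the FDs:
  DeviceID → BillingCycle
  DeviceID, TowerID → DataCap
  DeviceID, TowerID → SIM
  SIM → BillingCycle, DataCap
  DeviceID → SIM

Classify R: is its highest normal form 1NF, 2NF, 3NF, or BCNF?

Candidate key: {DeviceID, TowerID}. Prime attributes: {DeviceID, TowerID}.
For DeviceID → BillingCycle we have {DeviceID}⁺ = {BillingCycle, DataCap, DeviceID, SIM}; {DeviceID} is not a superkey, so BCNF fails.
Because {BillingCycle} is non-prime and the left side of DeviceID → BillingCycle is not a superkey, the relation is not in 3NF.
Since {DeviceID} ⊂ {DeviceID, TowerID} and {DeviceID}⁺ ⊇ {BillingCycle, DataCap, SIM} with {BillingCycle, DataCap, SIM} non-prime, there is a partial dependency; 2NF fails.

1NF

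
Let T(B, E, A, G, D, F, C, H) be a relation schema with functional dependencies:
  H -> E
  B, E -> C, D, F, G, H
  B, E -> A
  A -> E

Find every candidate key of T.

{A, B}, {B, E}, {B, H}

{B} never appears on the right of any FD, so every key must include it.
{A, B} is a candidate key since {A, B}⁺ = {A, B, C, D, E, F, G, H} covers every attribute.
{B, E} is a candidate key since {B, E}⁺ = {A, B, C, D, E, F, G, H} covers every attribute.
{B, H} is a candidate key since {B, H}⁺ = {A, B, C, D, E, F, G, H} covers every attribute.
Any other superkey properly contains one of these, so there are no further candidate keys.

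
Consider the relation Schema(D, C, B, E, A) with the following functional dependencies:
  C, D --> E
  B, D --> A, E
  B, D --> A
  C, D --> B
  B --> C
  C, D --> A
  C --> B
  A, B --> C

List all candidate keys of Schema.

No FD produces {D}, so it must be in every candidate key.
{B, D}⁺ = {A, B, C, D, E}, which is every attribute, so {B, D} is a candidate key.
{C, D}⁺ = {A, B, C, D, E}, which is every attribute, so {C, D} is a candidate key.
Any other superkey properly contains one of these, so there are no further candidate keys.

{B, D}, {C, D}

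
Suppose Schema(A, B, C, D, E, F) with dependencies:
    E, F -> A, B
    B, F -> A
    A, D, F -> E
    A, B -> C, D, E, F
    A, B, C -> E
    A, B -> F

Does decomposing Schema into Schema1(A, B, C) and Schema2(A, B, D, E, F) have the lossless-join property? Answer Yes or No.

Yes

Schema1 ∩ Schema2 = {A, B}; its closure under F is {A, B, C, D, E, F}.
Schema1 is contained in that closure, so Schema1 ∩ Schema2 -> Schema1 holds and the join is lossless.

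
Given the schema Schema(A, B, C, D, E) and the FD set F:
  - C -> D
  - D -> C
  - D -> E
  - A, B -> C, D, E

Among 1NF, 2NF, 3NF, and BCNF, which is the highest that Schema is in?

2NF

Candidate key: {A, B}. Prime attributes: {A, B}.
C -> D: {C}⁺ = {C, D, E}, which is not all of the attributes, so the left side is not a superkey — BCNF is violated.
Because {D} is non-prime and the left side of C -> D is not a superkey, the relation is not in 3NF.
No non-prime attribute depends on a proper subset of any candidate key, so 2NF holds.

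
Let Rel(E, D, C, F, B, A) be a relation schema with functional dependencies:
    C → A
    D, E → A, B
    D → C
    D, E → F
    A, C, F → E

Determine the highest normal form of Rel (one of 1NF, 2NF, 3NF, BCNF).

1NF

Candidate keys: {D, E}, {D, F}. Prime attributes: {D, E, F}.
For C → A we have {C}⁺ = {A, C}; {C} is not a superkey, so BCNF fails.
C → A has non-prime {A} on the right and a non-superkey on the left, so 3NF fails.
{D} is a proper subset of the key {D, E}, and {D}⁺ contains the non-prime attributes {A, C} — a partial dependency, so 2NF is violated.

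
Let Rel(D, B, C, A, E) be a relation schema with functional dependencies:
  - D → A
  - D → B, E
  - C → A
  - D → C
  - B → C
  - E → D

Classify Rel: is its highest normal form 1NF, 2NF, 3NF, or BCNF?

Candidate keys: {D}, {E}. Prime attributes: {D, E}.
C → A: {C}⁺ = {A, C}, which is not all of the attributes, so the left side is not a superkey — BCNF is violated.
Because {A} is non-prime and the left side of C → A is not a superkey, the relation is not in 3NF.
All keys have size 1, which rules out partial dependencies — 2NF is satisfied.

2NF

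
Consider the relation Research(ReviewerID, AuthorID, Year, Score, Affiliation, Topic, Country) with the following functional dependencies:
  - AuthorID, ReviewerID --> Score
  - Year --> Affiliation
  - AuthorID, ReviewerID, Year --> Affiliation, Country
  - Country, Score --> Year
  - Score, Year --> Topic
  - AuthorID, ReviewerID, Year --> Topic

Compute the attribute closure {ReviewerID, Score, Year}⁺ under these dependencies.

{Affiliation, ReviewerID, Score, Topic, Year}

Start with {ReviewerID, Score, Year}.
Year --> Affiliation applies; add {Affiliation} → now {Affiliation, ReviewerID, Score, Year}.
Score, Year --> Topic applies; add {Topic} → now {Affiliation, ReviewerID, Score, Topic, Year}.
No further FD applies.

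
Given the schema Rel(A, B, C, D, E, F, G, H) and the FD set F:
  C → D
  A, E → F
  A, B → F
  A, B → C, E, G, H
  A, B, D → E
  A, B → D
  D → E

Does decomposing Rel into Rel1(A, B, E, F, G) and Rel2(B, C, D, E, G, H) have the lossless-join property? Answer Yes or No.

No

Rel1 ∩ Rel2 = {B, E, G}; its closure under F is {B, E, G}.
Rel1 ⊄ {B, E, G} and Rel2 ⊄ {B, E, G}, so the split is lossy.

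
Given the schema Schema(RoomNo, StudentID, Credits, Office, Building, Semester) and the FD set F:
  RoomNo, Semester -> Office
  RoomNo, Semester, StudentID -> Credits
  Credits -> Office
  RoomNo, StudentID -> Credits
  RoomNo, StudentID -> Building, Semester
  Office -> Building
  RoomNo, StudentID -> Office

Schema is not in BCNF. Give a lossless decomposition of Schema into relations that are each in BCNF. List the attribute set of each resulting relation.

Candidate key of the original relation: {RoomNo, StudentID}.
{Building, Credits, Office, RoomNo, Semester, StudentID}: {RoomNo, Semester} determines {Building, Office, RoomNo, Semester} here but is not a superkey — split on RoomNo, Semester -> Building, Office, giving {Building, Office, RoomNo, Semester} and {Credits, RoomNo, Semester, StudentID}.
{Building, Office, RoomNo, Semester}: {Office} determines {Building, Office} here but is not a superkey — split on Office -> Building, giving {Building, Office} and {Office, RoomNo, Semester}.
{Building, Office} has no BCNF violation.
{Office, RoomNo, Semester} has no BCNF violation.
{Credits, RoomNo, Semester, StudentID} has no BCNF violation.

{Building, Office}; {Credits, RoomNo, Semester, StudentID}; {Office, RoomNo, Semester}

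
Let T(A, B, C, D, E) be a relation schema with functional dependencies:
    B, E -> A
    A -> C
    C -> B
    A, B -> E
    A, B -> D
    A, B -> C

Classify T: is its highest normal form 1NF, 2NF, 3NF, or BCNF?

Candidate keys: {A}, {B, E}, {C, E}. Prime attributes: {A, B, C, E}.
C -> B: {C}⁺ = {B, C}, which is not all of the attributes, so the left side is not a superkey — BCNF is violated.
Its right-hand attributes {B} are all prime, as are those of every other non-superkey FD — the relation is in 3NF.

3NF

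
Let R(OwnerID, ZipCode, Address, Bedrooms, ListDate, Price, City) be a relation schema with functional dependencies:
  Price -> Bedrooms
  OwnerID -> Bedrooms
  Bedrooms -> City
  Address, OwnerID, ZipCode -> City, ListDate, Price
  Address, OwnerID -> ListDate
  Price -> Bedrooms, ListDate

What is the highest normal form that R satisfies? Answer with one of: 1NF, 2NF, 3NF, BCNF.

Candidate key: {Address, OwnerID, ZipCode}. Prime attributes: {Address, OwnerID, ZipCode}.
Price -> Bedrooms breaks BCNF: {Price}⁺ = {Bedrooms, City, ListDate, Price}, so {Price} is not a superkey.
Because {Bedrooms} is non-prime and the left side of Price -> Bedrooms is not a superkey, the relation is not in 3NF.
The proper key subset {OwnerID} of {Address, OwnerID, ZipCode} determines non-prime {Bedrooms, City}, so the relation is not even in 2NF.

1NF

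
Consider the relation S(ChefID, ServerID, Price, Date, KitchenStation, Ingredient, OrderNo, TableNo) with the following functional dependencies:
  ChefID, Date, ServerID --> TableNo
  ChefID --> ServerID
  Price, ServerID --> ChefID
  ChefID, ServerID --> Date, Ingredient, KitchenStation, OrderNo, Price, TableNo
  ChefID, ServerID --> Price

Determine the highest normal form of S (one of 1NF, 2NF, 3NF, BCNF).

Candidate keys: {ChefID}, {Price, ServerID}. Prime attributes: {ChefID, Price, ServerID}.
Every FD has a superkey on the left, so the relation is in BCNF.

BCNF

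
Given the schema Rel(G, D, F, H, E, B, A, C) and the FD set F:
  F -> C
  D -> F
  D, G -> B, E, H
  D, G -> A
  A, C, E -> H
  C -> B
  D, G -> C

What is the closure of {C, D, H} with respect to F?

Start with {C, D, H}.
D -> F applies; add {F} → now {C, D, F, H}.
C -> B applies; add {B} → now {B, C, D, F, H}.
No further FD applies.

{B, C, D, F, H}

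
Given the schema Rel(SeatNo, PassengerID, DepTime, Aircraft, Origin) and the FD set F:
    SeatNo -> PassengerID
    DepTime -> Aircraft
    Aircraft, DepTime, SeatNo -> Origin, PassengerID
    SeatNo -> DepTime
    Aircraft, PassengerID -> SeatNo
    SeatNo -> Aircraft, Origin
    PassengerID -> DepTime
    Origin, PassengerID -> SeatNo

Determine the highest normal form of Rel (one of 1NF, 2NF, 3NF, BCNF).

Candidate keys: {PassengerID}, {SeatNo}. Prime attributes: {PassengerID, SeatNo}.
DepTime -> Aircraft: {DepTime}⁺ = {Aircraft, DepTime}, which is not all of the attributes, so the left side is not a superkey — BCNF is violated.
DepTime -> Aircraft has non-prime {Aircraft} on the right and a non-superkey on the left, so 3NF fails.
With only single-attribute keys there can be no partial dependency, so 2NF holds.

2NF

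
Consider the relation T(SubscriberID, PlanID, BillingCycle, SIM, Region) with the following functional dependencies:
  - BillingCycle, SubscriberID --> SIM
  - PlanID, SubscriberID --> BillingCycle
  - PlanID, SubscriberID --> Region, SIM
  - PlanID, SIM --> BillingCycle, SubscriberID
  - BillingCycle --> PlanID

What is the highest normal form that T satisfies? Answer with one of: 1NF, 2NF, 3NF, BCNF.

3NF

Candidate keys: {BillingCycle, SIM}, {BillingCycle, SubscriberID}, {PlanID, SIM}, {PlanID, SubscriberID}. Prime attributes: {BillingCycle, PlanID, SIM, SubscriberID}.
BillingCycle --> PlanID: {BillingCycle}⁺ = {BillingCycle, PlanID}, which is not all of the attributes, so the left side is not a superkey — BCNF is violated.
Its right-hand attributes {PlanID} are all prime, as are those of every other non-superkey FD — the relation is in 3NF.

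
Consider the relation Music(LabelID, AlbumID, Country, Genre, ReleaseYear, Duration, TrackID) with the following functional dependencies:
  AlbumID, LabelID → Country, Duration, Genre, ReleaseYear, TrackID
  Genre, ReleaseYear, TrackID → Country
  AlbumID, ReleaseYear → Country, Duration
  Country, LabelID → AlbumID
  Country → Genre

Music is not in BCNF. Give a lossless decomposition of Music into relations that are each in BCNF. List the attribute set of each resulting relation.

{AlbumID, Duration, Genre, ReleaseYear}; {AlbumID, LabelID, ReleaseYear, TrackID}; {Country, Genre}; {Country, ReleaseYear, TrackID}

Candidate keys of the original relation: {AlbumID, LabelID}, {Country, LabelID}, {Genre, LabelID, ReleaseYear, TrackID}.
Within {AlbumID, Country, Duration, Genre, LabelID, ReleaseYear, TrackID}: {Genre, ReleaseYear, TrackID}⁺ ∩ {AlbumID, Country, Duration, Genre, LabelID, ReleaseYear, TrackID} = {Country, Genre, ReleaseYear, TrackID}, not the whole set, so Genre, ReleaseYear, TrackID → Country violates BCNF; decompose into {Country, Genre, ReleaseYear, TrackID} and {AlbumID, Duration, Genre, LabelID, ReleaseYear, TrackID}.
Within {Country, Genre, ReleaseYear, TrackID}: {Country}⁺ ∩ {Country, Genre, ReleaseYear, TrackID} = {Country, Genre}, not the whole set, so Country → Genre violates BCNF; decompose into {Country, Genre} and {Country, ReleaseYear, TrackID}.
{Country, Genre}: every determinant is a superkey — BCNF.
{Country, ReleaseYear, TrackID}: every determinant is a superkey — BCNF.
Within {AlbumID, Duration, Genre, LabelID, ReleaseYear, TrackID}: {AlbumID, ReleaseYear}⁺ ∩ {AlbumID, Duration, Genre, LabelID, ReleaseYear, TrackID} = {AlbumID, Duration, Genre, ReleaseYear}, not the whole set, so AlbumID, ReleaseYear → Duration, Genre violates BCNF; decompose into {AlbumID, Duration, Genre, ReleaseYear} and {AlbumID, LabelID, ReleaseYear, TrackID}.
{AlbumID, Duration, Genre, ReleaseYear}: every determinant is a superkey — BCNF.
{AlbumID, LabelID, ReleaseYear, TrackID}: every determinant is a superkey — BCNF.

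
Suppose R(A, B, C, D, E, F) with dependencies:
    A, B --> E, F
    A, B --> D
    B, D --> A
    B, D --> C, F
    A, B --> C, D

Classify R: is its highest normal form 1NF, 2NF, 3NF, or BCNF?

BCNF

Candidate keys: {A, B}, {B, D}. Prime attributes: {A, B, D}.
Every FD has a superkey on the left, so the relation is in BCNF.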